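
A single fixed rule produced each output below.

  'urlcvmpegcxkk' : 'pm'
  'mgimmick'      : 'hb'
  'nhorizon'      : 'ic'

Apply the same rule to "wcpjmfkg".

rx

Looking at the pairs, the operation is to shift every letter 5 places backward in the alphabet (wrapping around), then keep only the first 2 characters.
For "wcpjmfkg", step one produces "rxkehafb"; step two turns that into "rx".
(Check on "nhorizon": → "icjmduji" → "ic" ✓)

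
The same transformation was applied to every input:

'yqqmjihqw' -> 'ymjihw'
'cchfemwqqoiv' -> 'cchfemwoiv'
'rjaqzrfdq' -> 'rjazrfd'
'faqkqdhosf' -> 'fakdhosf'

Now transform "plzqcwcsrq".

plzcwcsr

Each output is the input with this applied: remove every "q".
On "plzqcwcsrq" that produces "plzcwcsr".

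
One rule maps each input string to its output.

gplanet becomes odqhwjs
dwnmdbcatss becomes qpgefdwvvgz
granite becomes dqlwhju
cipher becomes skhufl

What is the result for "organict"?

jdqlfwru

Looking at the pairs, the operation is to move the first 2 characters to the end (rotate left by 2), then shift every letter 3 places forward in the alphabet (wrapping around).
For "organict", step one produces "ganictor"; step two turns that into "jdqlfwru".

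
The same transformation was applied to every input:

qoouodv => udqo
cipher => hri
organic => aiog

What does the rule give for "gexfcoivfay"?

Rule — move the first 3 characters to the end (rotate left by 3), then keep every other character starting from the first (positions 1st, 3rd, 5th, ...).
Applying that to "gexfcoivfay" gives "fovagx".

fovagx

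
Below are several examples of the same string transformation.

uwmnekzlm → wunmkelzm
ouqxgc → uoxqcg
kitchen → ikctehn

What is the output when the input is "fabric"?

afrbci

The pattern: swap each adjacent pair of characters (1↔2, 3↔4, ...).
Doing the same to "fabric": "afrbci".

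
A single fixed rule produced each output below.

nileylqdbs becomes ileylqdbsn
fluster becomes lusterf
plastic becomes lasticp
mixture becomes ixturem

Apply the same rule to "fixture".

ixturef

In each case the input is transformed by: move the first character to the end.
Doing the same to "fixture": "ixturef".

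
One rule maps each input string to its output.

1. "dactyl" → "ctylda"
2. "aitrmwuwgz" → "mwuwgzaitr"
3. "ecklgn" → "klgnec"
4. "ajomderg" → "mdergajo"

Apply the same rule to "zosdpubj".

What's happening: move the last character to the front, then swap the front and back halves of the string.
Working it through for "zosdpubj": intermediate "jzosdpub", final "dpubjzos".
(Check on "ecklgn": → "necklg" → "klgnec" ✓)

dpubjzos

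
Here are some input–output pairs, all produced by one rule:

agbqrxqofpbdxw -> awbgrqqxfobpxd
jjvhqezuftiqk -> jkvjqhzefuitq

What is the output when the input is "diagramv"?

The transformation: move the last character to the front, then swap each adjacent pair of characters (1↔2, 3↔4, ...).
For "diagramv", step one produces "vdiagram"; step two turns that into "dvairgma".
(Check on "agbqrxqofpbdxw": → "wagbqrxqofpbdx" → "awbgrqqxfobpxd" ✓)

dvairgma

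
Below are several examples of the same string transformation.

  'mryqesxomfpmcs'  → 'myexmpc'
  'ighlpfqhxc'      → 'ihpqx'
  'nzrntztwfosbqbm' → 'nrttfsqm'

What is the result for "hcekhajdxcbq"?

Rule — keep every other character starting from the first (positions 1st, 3rd, 5th, ...).
For "hcekhajdxcbq" the result is "hehjxb".

hehjxb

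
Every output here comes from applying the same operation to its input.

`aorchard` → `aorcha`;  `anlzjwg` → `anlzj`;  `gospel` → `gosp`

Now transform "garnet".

Rule — delete the last 2 characters.
On "garnet" that produces "garn".

garn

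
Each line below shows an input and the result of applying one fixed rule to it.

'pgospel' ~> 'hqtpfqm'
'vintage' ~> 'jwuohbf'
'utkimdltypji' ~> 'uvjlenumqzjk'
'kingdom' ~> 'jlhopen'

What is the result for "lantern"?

Each output is the input with this applied: shift every letter 1 place forward in the alphabet (wrapping around), then swap each adjacent pair of characters (1↔2, 3↔4, ...).
Doing the same to "lantern": "bmuosfo".

bmuosfo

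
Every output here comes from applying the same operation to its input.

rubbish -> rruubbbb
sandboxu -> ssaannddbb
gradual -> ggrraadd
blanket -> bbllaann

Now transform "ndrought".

What's happening: delete the last 3 characters, then double every character.
Starting from "ndrought": after the first operation, "ndrou"; after the second, "nnddrroouu".
(Check on "rubbish": → "rubb" → "rruubbbb" ✓)

nnddrroouu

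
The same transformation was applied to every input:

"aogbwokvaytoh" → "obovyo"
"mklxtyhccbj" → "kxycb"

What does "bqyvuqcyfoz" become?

qvqyo

Rule — keep every other character starting from the second (positions 2nd, 4th, 6th, ...).
On "bqyvuqcyfoz" that produces "qvqyo".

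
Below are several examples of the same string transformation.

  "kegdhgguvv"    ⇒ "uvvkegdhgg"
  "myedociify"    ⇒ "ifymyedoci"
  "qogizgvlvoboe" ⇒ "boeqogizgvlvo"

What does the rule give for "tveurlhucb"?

In each case the input is transformed by: move the last 3 characters to the front (rotate right by 3).
So "tveurlhucb" becomes "ucbtveurlh".

ucbtveurlh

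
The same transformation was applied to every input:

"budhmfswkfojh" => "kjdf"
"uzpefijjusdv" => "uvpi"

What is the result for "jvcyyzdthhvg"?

Each output is the input with this applied: keep one character in every 3, starting at position 3 (positions 3rd, 6th, 9th, ...), then move the first 2 characters to the end (rotate left by 2).
Doing the same to "jvcyyzdthhvg": "hgcz".

hgcz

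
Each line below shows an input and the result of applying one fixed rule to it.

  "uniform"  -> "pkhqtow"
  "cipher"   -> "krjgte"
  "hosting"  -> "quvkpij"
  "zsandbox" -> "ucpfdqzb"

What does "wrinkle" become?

tkpmngy

The rule is to move the first character to the end, then shift every letter 2 places forward in the alphabet (wrapping around).
Working it through for "wrinkle": intermediate "rinklew", final "tkpmngy".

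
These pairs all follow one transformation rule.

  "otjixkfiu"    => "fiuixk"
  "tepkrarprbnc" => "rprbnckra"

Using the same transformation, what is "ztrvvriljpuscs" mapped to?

iljpuscsvvr

The rule is to delete the first 3 characters, then move the first 3 characters to the end (rotate left by 3).
For "ztrvvriljpuscs", step one produces "vvriljpuscs"; step two turns that into "iljpuscsvvr".
(Check on "otjixkfiu": → "ixkfiu" → "fiuixk" ✓)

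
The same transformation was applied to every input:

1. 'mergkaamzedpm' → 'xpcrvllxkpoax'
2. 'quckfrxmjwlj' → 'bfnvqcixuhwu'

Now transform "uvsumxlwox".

fgdfxiwhzi

In each case the input is transformed by: shift every letter 11 places forward in the alphabet (wrapping around).
Doing the same to "uvsumxlwox": "fgdfxiwhzi".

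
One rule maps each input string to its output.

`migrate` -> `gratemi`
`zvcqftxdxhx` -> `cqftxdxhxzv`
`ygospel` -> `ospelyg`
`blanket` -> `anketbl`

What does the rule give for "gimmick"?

mmickgi

The rule is to move the first 2 characters to the end (rotate left by 2).
Applying that to "gimmick" gives "mmickgi".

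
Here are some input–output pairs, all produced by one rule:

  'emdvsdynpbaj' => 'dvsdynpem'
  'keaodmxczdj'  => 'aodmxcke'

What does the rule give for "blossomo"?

ossbl

In each case the input is transformed by: delete the last 3 characters, then move the first 2 characters to the end (rotate left by 2).
"blossomo" → "bloss" → "ossbl".
(Check on "keaodmxczdj": → "keaodmxc" → "aodmxcke" ✓)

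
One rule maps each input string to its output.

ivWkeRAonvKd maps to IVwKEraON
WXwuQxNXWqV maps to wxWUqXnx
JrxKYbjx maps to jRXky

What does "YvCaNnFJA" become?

yVcAnN

In each case the input is transformed by: flip the case of every letter, then delete the last 3 characters.
Applying both steps to "YvCaNnFJA": "yVcAnNfja", then "yVcAnN".
(Check on "JrxKYbjx": → "jRXkyBJX" → "jRXky" ✓)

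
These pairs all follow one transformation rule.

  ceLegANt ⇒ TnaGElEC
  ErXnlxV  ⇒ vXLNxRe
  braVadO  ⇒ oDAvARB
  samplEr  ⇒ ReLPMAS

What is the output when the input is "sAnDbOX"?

What's happening: flip the case of every letter, then reverse the string.
On "sAnDbOX": the first step gives "SaNdBox", and the second then gives "xoBdNaS".
(Check on "samplEr": → "SAMPLeR" → "ReLPMAS" ✓)

xoBdNaS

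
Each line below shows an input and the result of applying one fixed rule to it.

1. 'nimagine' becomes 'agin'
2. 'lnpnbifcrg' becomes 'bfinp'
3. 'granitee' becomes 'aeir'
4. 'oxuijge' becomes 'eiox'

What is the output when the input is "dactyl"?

The transformation: sort the characters into alphabetical order, then keep every other character starting from the first (positions 1st, 3rd, 5th, ...).
Starting from "dactyl": after the first operation, "acdlty"; after the second, "adt".

adt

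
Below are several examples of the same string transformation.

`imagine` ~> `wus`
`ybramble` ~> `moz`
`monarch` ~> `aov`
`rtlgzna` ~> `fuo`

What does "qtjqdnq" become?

eee

The pattern: shift every letter 12 places backward in the alphabet (wrapping around), then keep one character in every 3, starting at position 1 (positions 1st, 4th, 7th, ...).
On "qtjqdnq": the first step gives "ehxerbe", and the second then gives "eee".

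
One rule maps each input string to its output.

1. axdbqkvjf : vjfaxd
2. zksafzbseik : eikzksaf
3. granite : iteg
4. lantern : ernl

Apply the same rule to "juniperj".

erjju

Rule — move the last 3 characters to the front (rotate right by 3), then delete the last 3 characters.
Doing the same to "juniperj": "erjju".
(Check on "zksafzbseik": → "eikzksafzbs" → "eikzksaf" ✓)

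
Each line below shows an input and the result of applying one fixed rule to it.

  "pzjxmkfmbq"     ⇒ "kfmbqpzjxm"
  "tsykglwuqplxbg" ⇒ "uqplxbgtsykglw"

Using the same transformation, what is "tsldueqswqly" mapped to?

In each case the input is transformed by: swap the front and back halves of the string.
Doing the same to "tsldueqswqly": "qswqlytsldue".

qswqlytsldue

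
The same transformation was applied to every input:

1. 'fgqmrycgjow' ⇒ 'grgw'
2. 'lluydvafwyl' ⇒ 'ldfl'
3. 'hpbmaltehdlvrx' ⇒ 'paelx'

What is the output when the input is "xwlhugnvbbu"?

wuvu

The transformation: keep one character in every 3, starting at position 2 (positions 2nd, 5th, 8th, ...).
So "xwlhugnvbbu" becomes "wuvu".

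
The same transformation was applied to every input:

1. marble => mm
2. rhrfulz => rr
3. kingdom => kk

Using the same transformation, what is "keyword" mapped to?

kk

What's happening: repeat every character 3 times, then keep only the first 2 characters.
On "keyword": the first step gives "kkkeeeyyywwwooorrrddd", and the second then gives "kk".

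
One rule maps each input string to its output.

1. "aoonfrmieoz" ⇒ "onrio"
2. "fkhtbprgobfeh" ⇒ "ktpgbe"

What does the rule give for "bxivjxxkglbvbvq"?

In each case the input is transformed by: keep every other character starting from the second (positions 2nd, 4th, 6th, ...).
On "bxivjxxkglbvbvq" that produces "xvxklvv".

xvxklvv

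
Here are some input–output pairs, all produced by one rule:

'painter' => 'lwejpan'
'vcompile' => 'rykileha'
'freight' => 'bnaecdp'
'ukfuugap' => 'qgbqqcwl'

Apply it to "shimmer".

odeiian

The transformation: shift every letter 4 places backward in the alphabet (wrapping around).
"shimmer" → "odeiian".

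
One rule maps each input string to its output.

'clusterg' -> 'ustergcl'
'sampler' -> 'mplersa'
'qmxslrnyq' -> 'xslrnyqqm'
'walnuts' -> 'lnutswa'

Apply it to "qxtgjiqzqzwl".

The rule is to move the first 2 characters to the end (rotate left by 2).
So "qxtgjiqzqzwl" becomes "tgjiqzqzwlqx".

tgjiqzqzwlqx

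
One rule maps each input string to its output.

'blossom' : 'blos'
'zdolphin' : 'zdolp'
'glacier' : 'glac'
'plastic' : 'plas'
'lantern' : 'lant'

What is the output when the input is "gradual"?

Each output is the input with this applied: delete the last 3 characters.
Doing the same to "gradual": "grad".

grad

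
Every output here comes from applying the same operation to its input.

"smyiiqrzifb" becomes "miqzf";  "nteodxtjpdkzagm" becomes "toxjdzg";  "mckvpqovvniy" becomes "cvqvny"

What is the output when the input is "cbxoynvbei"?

bonbi

The rule is to keep every other character starting from the second (positions 2nd, 4th, 6th, ...).
For "cbxoynvbei" the result is "bonbi".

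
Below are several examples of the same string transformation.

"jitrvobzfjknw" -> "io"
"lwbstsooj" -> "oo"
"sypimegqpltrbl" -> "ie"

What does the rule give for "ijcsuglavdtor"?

The transformation: keep only the vowels.
So "ijcsuglavdtor" becomes "iuao".

iuao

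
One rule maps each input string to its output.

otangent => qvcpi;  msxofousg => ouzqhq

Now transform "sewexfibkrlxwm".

ugygzhkdmtn

In each case the input is transformed by: delete the last 3 characters, then shift every letter 2 places forward in the alphabet (wrapping around).
On "sewexfibkrlxwm": the first step gives "sewexfibkrl", and the second then gives "ugygzhkdmtn".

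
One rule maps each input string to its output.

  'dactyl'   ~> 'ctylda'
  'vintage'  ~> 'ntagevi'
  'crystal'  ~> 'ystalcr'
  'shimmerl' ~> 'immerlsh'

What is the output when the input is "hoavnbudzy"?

avnbudzyho

The pattern: move the first 2 characters to the end (rotate left by 2).
For "hoavnbudzy" the result is "avnbudzyho".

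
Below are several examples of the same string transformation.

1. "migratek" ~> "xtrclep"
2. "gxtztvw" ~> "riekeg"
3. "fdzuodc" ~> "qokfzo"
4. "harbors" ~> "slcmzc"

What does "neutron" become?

ypfecz

Looking at the pairs, the operation is to delete the last character, then shift every letter 11 places forward in the alphabet (wrapping around).
"neutron" → "ypfecz".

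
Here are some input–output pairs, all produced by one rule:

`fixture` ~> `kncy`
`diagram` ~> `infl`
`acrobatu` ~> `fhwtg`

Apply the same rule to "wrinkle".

The rule is to shift every letter 5 places forward in the alphabet (wrapping around), then delete the last 3 characters.
"wrinkle" → "bwns".
(Check on "fixture": → "kncyzwj" → "kncy" ✓)

bwns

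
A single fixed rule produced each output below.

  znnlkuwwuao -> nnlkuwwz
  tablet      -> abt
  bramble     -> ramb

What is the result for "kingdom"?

ingk

In each case the input is transformed by: delete the last 3 characters, then move the first character to the end.
"kingdom" → "king" → "ingk".
(Check on "bramble": → "bram" → "ramb" ✓)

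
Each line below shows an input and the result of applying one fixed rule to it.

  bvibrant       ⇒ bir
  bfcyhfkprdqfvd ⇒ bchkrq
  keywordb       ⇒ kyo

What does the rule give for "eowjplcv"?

ewp

Looking at the pairs, the operation is to delete the last 2 characters, then keep every other character starting from the first (positions 1st, 3rd, 5th, ...).
For "eowjplcv", step one produces "eowjpl"; step two turns that into "ewp".
(Check on "keywordb": → "keywor" → "kyo" ✓)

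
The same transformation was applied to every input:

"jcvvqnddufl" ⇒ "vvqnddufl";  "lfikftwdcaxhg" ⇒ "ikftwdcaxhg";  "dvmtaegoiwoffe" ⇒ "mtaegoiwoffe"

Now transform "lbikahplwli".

ikahplwli

Rule — delete the first 2 characters.
"lbikahplwli" → "ikahplwli".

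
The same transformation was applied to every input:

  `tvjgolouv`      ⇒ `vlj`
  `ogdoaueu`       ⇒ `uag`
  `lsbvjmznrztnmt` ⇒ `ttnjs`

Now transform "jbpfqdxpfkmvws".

smpqb

Rule — reverse the string, then keep one character in every 3, starting at position 1 (positions 1st, 4th, 7th, ...).
Starting from "jbpfqdxpfkmvws": after the first operation, "swvmkfpxdqfpbj"; after the second, "smpqb".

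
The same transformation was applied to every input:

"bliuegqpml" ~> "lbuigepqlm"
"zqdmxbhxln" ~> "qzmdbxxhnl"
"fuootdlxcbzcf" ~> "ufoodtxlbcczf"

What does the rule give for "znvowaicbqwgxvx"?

What's happening: swap each adjacent pair of characters (1↔2, 3↔4, ...).
For "znvowaicbqwgxvx" the result is "nzovawciqbgwvxx".

nzovawciqbgwvxx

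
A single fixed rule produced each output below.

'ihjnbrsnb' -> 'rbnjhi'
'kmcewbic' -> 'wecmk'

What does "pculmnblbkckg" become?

The transformation: delete the last 3 characters, then reverse the string.
Applying both steps to "pculmnblbkckg": "pculmnblbk", then "kblbnmlucp".

kblbnmlucp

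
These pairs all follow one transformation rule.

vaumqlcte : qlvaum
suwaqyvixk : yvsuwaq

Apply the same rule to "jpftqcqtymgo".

tyjpftqcq

Rule — delete the last 3 characters, then move the last 2 characters to the front (rotate right by 2).
Starting from "jpftqcqtymgo": after the first operation, "jpftqcqty"; after the second, "tyjpftqcq".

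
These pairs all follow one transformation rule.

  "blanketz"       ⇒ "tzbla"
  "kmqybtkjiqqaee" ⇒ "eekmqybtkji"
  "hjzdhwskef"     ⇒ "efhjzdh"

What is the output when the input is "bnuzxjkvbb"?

The rule is to move the last 2 characters to the front (rotate right by 2), then delete the last 3 characters.
On "bnuzxjkvbb": the first step gives "bbbnuzxjkv", and the second then gives "bbbnuzx".

bbbnuzx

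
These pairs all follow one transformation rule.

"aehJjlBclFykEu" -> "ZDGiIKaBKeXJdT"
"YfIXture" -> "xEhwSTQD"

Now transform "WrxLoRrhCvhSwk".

vQWkNqQGbUGrVJ

Looking at the pairs, the operation is to flip the case of every letter, then shift every letter 1 place backward in the alphabet (wrapping around).
Applying both steps to "WrxLoRrhCvhSwk": "wRXlOrRHcVHsWK", then "vQWkNqQGbUGrVJ".
(Check on "aehJjlBclFykEu": → "AEHjJLbCLfYKeU" → "ZDGiIKaBKeXJdT" ✓)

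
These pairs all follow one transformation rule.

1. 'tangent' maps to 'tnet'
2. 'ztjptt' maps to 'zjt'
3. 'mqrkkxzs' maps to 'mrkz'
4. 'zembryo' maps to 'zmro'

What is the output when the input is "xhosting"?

xotn

The transformation: keep every other character starting from the first (positions 1st, 3rd, 5th, ...).
On "xhosting" that produces "xotn".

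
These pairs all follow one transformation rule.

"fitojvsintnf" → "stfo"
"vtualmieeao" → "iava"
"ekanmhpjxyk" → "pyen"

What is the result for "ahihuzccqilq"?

ciah

Rule — keep one character in every 3, starting at position 1 (positions 1st, 4th, 7th, ...), then swap the front and back halves of the string.
Starting from "ahihuzccqilq": after the first operation, "ahci"; after the second, "ciah".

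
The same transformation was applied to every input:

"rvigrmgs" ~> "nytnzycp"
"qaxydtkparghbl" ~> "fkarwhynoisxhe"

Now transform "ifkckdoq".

jrkvxpmr

Looking at the pairs, the operation is to move the first 3 characters to the end (rotate left by 3), then shift every letter 7 places forward in the alphabet (wrapping around).
For "ifkckdoq" the result is "jrkvxpmr".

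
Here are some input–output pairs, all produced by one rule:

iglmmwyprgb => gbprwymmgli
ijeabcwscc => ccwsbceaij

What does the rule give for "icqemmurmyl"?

What's happening: reverse the string, then swap each adjacent pair of characters (1↔2, 3↔4, ...).
"icqemmurmyl" → "lymrummeqci" → "ylrmmuemcqi".

ylrmmuemcqi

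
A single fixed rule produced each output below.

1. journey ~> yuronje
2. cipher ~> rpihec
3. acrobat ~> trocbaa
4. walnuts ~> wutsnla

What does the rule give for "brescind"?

srniedcb

Each output is the input with this applied: sort the characters into reverse alphabetical order.
So "brescind" becomes "srniedcb".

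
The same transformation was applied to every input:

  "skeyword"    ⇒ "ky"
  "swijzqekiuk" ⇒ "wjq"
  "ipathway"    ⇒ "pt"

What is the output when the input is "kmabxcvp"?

The rule is to keep every other character starting from the second (positions 2nd, 4th, 6th, ...), then delete the last 2 characters.
On "kmabxcvp": the first step gives "mbcp", and the second then gives "mb".

mb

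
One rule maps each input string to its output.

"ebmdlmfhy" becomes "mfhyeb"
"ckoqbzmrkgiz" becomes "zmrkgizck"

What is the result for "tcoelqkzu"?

qkzutc

What's happening: move the first 2 characters to the end (rotate left by 2), then delete the first 3 characters.
For "tcoelqkzu", step one produces "oelqkzutc"; step two turns that into "qkzutc".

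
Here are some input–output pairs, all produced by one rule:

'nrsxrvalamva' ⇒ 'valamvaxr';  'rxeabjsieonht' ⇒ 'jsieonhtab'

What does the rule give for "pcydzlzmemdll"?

In each case the input is transformed by: delete the first 3 characters, then move the first 2 characters to the end (rotate left by 2).
Starting from "pcydzlzmemdll": after the first operation, "dzlzmemdll"; after the second, "lzmemdlldz".
(Check on "rxeabjsieonht": → "abjsieonht" → "jsieonhtab" ✓)

lzmemdlldz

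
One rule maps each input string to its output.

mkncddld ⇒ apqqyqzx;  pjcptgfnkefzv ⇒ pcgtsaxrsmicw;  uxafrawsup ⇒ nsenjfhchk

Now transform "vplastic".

The rule is to move the first 2 characters to the end (rotate left by 2), then shift every letter 13 places forward in the alphabet (wrapping around) — i.e. ROT13.
For "vplastic", step one produces "lasticvp"; step two turns that into "ynfgvpic".
(Check on "mkncddld": → "ncddldmk" → "apqqyqzx" ✓)

ynfgvpic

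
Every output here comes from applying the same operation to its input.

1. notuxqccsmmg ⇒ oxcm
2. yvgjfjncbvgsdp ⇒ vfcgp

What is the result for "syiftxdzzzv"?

Looking at the pairs, the operation is to keep one character in every 3, starting at position 2 (positions 2nd, 5th, 8th, ...).
On "syiftxdzzzv" that produces "ytzv".

ytzv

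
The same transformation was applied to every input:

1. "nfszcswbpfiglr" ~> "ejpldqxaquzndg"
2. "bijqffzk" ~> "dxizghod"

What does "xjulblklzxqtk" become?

In each case the input is transformed by: shift every letter 2 places backward in the alphabet (wrapping around), then move the last 3 characters to the front (rotate right by 3).
"xjulblklzxqtk" → "vhsjzjijxvori" → "orivhsjzjijxv".
(Check on "nfszcswbpfiglr": → "ldqxaquzndgejp" → "ejpldqxaquzndg" ✓)

orivhsjzjijxv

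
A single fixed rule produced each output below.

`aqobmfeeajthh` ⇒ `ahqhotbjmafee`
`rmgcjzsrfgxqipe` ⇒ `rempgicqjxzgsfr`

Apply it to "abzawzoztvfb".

Rule — take characters alternately from the front and the back (1st, last, 2nd, 2nd-last, ...).
Doing the same to "abzawzoztvfb": "abbfzvatwzzo".

abbfzvatwzzo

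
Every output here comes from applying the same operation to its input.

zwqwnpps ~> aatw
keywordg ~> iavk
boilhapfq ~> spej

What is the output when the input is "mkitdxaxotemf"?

Each output is the input with this applied: shift every letter 4 places forward in the alphabet (wrapping around), then keep every other character starting from the second (positions 2nd, 4th, 6th, ...).
Doing the same to "mkitdxaxotemf": "oxbbxq".

oxbbxq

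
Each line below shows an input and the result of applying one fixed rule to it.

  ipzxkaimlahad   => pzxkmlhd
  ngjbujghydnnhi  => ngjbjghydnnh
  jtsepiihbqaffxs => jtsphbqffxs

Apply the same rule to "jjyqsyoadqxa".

jjyqsydqx

Rule — remove every vowel.
Doing the same to "jjyqsyoadqxa": "jjyqsydqx".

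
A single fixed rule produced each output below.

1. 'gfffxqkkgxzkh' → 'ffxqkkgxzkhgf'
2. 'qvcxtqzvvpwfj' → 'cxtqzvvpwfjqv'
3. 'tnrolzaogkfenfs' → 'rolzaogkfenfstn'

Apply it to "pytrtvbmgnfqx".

In each case the input is transformed by: move the first 2 characters to the end (rotate left by 2).
"pytrtvbmgnfqx" → "trtvbmgnfqxpy".

trtvbmgnfqxpy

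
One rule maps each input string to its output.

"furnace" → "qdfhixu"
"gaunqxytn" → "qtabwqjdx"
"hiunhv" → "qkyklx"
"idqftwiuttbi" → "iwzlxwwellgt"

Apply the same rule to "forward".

zdugiru

Looking at the pairs, the operation is to move the first 3 characters to the end (rotate left by 3), then shift every letter 3 places forward in the alphabet (wrapping around).
On "forward": the first step gives "wardfor", and the second then gives "zdugiru".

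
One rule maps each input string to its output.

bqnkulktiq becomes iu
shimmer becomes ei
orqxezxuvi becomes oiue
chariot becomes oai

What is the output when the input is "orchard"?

What's happening: take characters alternately from the front and the back (1st, last, 2nd, 2nd-last, ...), then keep only the vowels.
Working it through for "orchard": intermediate "odrrcah", final "oa".

oa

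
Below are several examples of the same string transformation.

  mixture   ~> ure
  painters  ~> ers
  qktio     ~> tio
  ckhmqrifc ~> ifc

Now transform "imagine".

ine

The transformation: keep only the last 3 characters.
On "imagine" that produces "ine".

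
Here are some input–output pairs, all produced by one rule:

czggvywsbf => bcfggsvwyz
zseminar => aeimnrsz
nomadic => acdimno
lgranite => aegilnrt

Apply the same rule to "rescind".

cdeinrs

Rule — sort the characters into alphabetical order.
So "rescind" becomes "cdeinrs".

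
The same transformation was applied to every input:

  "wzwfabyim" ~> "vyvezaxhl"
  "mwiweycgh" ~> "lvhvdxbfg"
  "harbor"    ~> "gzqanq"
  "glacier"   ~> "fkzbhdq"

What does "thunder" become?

The rule is to shift every letter 1 place backward in the alphabet (wrapping around).
So "thunder" becomes "sgtmcdq".

sgtmcdq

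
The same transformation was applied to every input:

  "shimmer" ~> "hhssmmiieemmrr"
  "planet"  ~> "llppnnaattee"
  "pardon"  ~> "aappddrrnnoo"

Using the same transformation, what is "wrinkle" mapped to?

rrwwnniillkkee

The transformation: swap each adjacent pair of characters (1↔2, 3↔4, ...), then double every character.
On "wrinkle": the first step gives "rwnilke", and the second then gives "rrwwnniillkkee".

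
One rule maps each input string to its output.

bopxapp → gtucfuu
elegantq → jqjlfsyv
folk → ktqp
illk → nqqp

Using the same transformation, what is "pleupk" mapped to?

What's happening: shift every letter 5 places forward in the alphabet (wrapping around).
So "pleupk" becomes "uqjzup".

uqjzup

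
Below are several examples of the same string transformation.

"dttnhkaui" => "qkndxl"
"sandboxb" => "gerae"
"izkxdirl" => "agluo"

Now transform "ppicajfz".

fdmic

The pattern: shift every letter 3 places forward in the alphabet (wrapping around), then delete the first 3 characters.
On "ppicajfz": the first step gives "sslfdmic", and the second then gives "fdmic".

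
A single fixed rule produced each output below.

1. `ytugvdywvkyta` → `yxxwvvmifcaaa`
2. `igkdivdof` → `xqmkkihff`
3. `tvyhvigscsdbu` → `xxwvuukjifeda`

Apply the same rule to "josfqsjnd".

Rule — shift every letter 2 places forward in the alphabet (wrapping around), then sort the characters into reverse alphabetical order.
Working it through for "josfqsjnd": intermediate "lquhsulpf", final "uusqpllhf".

uusqpllhf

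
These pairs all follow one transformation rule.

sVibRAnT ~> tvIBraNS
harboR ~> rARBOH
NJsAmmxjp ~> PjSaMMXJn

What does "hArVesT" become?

taRvESH

In each case the input is transformed by: swap the first and last characters, then flip the case of every letter.
For "hArVesT", step one produces "TArVesh"; step two turns that into "taRvESH".
(Check on "NJsAmmxjp": → "pJsAmmxjN" → "PjSaMMXJn" ✓)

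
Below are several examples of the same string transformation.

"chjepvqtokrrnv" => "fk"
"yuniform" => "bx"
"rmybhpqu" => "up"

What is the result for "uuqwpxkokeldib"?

The transformation: shift every letter 3 places forward in the alphabet (wrapping around), then keep only the first 2 characters.
Applying that to "uuqwpxkokeldib" gives "xx".

xx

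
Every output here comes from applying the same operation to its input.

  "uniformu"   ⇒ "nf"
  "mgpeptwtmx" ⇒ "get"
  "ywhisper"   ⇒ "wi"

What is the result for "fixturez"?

it

The transformation: keep every other character starting from the second (positions 2nd, 4th, 6th, ...), then delete the last 2 characters.
Working it through for "fixturez": intermediate "itrz", final "it".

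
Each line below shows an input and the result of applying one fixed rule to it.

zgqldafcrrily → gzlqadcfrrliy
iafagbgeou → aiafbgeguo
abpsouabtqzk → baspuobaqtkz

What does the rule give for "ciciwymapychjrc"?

Looking at the pairs, the operation is to swap each adjacent pair of characters (1↔2, 3↔4, ...).
Doing the same to "ciciwymapychjrc": "icicywamyphcrjc".

icicywamyphcrjc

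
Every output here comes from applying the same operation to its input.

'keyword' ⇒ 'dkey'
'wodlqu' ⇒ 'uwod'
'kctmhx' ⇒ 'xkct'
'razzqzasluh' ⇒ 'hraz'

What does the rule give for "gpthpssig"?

The pattern: move the first 3 characters to the end (rotate left by 3), then keep only the last 4 characters.
For "gpthpssig", step one produces "hpssiggpt"; step two turns that into "ggpt".

ggpt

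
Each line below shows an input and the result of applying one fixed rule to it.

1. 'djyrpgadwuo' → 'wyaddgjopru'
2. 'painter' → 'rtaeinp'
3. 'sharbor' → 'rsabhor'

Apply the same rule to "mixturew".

In each case the input is transformed by: sort the characters into alphabetical order, then move the last 2 characters to the front (rotate right by 2).
"mixturew" → "eimrtuwx" → "wxeimrtu".

wxeimrtu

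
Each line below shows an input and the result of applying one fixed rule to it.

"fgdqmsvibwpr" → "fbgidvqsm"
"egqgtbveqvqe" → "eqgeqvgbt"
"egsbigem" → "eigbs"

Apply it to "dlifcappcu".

The transformation: delete the last 3 characters, then take characters alternately from the front and the back (1st, last, 2nd, 2nd-last, ...).
For "dlifcappcu", step one produces "dlifcap"; step two turns that into "dplaicf".

dplaicf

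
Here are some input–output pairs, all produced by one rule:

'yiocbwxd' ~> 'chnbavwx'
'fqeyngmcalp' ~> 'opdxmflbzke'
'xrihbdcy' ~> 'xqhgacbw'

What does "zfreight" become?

seqdhfgy

In each case the input is transformed by: shift every letter 1 place backward in the alphabet (wrapping around), then swap the first and last characters.
For "zfreight", step one produces "yeqdhfgs"; step two turns that into "seqdhfgy".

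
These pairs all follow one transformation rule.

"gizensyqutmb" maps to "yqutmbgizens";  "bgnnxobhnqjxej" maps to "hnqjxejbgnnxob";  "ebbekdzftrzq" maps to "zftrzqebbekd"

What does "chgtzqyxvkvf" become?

yxvkvfchgtzq

The rule is to swap the front and back halves of the string.
On "chgtzqyxvkvf" that produces "yxvkvfchgtzq".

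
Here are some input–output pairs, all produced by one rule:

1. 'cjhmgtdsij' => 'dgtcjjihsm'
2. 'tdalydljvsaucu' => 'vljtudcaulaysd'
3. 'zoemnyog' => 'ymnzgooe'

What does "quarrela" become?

errqaula

In each case the input is transformed by: take characters alternately from the front and the back (1st, last, 2nd, 2nd-last, ...), then move the last 3 characters to the front (rotate right by 3).
Applying both steps to "quarrela": "qaulaerr", then "errqaula".
(Check on "cjhmgtdsij": → "cjjihsmdgt" → "dgtcjjihsm" ✓)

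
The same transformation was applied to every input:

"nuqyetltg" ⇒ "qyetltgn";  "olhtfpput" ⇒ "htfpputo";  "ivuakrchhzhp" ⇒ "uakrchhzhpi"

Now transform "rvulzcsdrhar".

The pattern: move the first character to the end, then delete the first character.
Starting from "rvulzcsdrhar": after the first operation, "vulzcsdrharr"; after the second, "ulzcsdrharr".
(Check on "ivuakrchhzhp": → "vuakrchhzhpi" → "uakrchhzhpi" ✓)

ulzcsdrharr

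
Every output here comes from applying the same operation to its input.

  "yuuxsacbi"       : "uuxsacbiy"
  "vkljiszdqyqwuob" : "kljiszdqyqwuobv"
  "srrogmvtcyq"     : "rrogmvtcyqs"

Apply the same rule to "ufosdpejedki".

fosdpejedkiu

In each case the input is transformed by: move the first character to the end.
Applying that to "ufosdpejedki" gives "fosdpejedkiu".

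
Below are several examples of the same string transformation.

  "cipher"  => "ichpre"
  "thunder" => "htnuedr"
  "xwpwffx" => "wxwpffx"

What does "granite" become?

In each case the input is transformed by: swap each adjacent pair of characters (1↔2, 3↔4, ...).
Doing the same to "granite": "rgnatie".

rgnatie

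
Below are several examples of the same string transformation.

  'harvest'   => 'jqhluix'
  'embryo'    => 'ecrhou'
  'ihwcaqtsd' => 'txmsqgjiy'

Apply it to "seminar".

hucydqi

The transformation: shift every letter 10 places backward in the alphabet (wrapping around), then swap the first and last characters.
Working it through for "seminar": intermediate "iucydqh", final "hucydqi".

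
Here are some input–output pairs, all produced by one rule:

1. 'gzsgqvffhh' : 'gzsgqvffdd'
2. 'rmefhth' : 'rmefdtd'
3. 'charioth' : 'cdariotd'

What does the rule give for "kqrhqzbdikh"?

kqrdqzbdikd

The transformation: replace every "h" with "d".
For "kqrhqzbdikh" the result is "kqrdqzbdikd".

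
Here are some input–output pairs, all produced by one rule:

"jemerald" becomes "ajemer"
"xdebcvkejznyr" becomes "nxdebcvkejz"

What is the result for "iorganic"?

niorga

The rule is to delete the last 2 characters, then move the last character to the front.
"iorganic" → "iorgan" → "niorga".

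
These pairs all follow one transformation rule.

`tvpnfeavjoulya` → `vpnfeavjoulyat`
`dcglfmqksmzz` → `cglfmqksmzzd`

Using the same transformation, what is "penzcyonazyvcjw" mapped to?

enzcyonazyvcjwp

The rule is to move the first character to the end.
Doing the same to "penzcyonazyvcjw": "enzcyonazyvcjwp".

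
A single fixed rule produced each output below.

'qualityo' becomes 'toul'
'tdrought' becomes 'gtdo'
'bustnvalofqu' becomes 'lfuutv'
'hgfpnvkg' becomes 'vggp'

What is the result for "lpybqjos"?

In each case the input is transformed by: keep every other character starting from the second (positions 2nd, 4th, 6th, ...), then swap the front and back halves of the string.
Working it through for "lpybqjos": intermediate "pbjs", final "jspb".

jspb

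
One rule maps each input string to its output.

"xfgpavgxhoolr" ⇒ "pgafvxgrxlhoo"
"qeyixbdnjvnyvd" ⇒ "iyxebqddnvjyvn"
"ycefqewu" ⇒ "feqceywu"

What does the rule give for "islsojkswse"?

slosjikessw

Looking at the pairs, the operation is to move the first 3 characters to the end (rotate left by 3), then take characters alternately from the front and the back (1st, last, 2nd, 2nd-last, ...).
"islsojkswse" → "slosjikessw".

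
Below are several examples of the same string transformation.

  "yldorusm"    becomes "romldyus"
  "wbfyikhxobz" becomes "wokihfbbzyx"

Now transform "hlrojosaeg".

oljhgeasro

What's happening: sort the characters into reverse alphabetical order, then move the first 3 characters to the end (rotate left by 3).
"hlrojosaeg" → "srooljhgea" → "oljhgeasro".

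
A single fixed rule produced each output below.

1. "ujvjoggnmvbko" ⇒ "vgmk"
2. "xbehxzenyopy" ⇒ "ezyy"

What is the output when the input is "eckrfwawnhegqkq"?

Rule — keep one character in every 3, starting at position 3 (positions 3rd, 6th, 9th, ...).
Applying that to "eckrfwawnhegqkq" gives "kwngq".

kwngq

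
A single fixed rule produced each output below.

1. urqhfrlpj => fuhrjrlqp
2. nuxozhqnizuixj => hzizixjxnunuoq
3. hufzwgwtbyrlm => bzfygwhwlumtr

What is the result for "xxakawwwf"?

axaxfwkww

What's happening: sort the characters into alphabetical order, then take characters alternately from the front and the back (1st, last, 2nd, 2nd-last, ...).
On "xxakawwwf": the first step gives "aafkwwwxx", and the second then gives "axaxfwkww".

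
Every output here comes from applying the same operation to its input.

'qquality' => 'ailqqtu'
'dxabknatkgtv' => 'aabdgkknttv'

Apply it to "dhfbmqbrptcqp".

Rule — sort the characters into alphabetical order, then delete the last character.
On "dhfbmqbrptcqp": the first step gives "bbcdfhmppqqrt", and the second then gives "bbcdfhmppqqr".

bbcdfhmppqqr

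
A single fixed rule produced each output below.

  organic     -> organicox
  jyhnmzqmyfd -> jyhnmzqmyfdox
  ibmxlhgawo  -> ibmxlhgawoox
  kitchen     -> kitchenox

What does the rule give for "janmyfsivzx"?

janmyfsivzxox

The transformation: append "ox".
For "janmyfsivzx" the result is "janmyfsivzxox".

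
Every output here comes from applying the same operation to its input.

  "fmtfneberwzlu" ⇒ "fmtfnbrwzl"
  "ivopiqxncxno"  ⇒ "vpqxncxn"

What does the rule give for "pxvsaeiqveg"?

pxvsqvg

The transformation: remove every vowel.
For "pxvsaeiqveg" the result is "pxvsqvg".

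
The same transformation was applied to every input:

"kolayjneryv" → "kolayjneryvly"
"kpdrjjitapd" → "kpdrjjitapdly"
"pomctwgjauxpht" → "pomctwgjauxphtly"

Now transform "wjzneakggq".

The transformation: append "ly".
On "wjzneakggq" that produces "wjzneakggqly".

wjzneakggqly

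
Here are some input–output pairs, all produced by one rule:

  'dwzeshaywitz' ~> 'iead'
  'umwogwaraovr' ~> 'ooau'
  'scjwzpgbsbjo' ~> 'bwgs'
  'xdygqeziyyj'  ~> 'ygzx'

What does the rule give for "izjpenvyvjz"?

Each output is the input with this applied: keep one character in every 3, starting at position 1 (positions 1st, 4th, 7th, ...), then swap the first and last characters.
For "izjpenvyvjz", step one produces "ipvj"; step two turns that into "jpvi".

jpvi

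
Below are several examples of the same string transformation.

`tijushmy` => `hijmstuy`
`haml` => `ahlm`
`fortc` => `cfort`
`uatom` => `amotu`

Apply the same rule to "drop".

dopr

Looking at the pairs, the operation is to sort the characters into alphabetical order.
So "drop" becomes "dopr".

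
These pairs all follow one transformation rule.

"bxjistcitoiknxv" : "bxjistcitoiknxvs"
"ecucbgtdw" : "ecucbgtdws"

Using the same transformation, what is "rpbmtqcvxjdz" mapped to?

rpbmtqcvxjdzs

Each output is the input with this applied: append "s".
Applying that to "rpbmtqcvxjdz" gives "rpbmtqcvxjdzs".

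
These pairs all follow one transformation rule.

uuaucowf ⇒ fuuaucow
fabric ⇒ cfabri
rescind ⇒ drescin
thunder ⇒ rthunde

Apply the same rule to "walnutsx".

In each case the input is transformed by: move the last character to the front.
Doing the same to "walnutsx": "xwalnuts".

xwalnuts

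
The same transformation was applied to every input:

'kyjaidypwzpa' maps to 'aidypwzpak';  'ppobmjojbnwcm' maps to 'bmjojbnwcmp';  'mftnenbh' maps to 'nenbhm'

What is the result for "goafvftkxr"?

fvftkxrg

The pattern: move the first character to the end, then delete the first 2 characters.
Applying both steps to "goafvftkxr": "oafvftkxrg", then "fvftkxrg".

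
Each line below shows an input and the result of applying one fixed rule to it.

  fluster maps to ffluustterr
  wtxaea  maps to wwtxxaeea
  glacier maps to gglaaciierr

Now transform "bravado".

bbraavaadoo

Looking at the pairs, the operation is to repeat every character 3 times, then keep every other character starting from the first (positions 1st, 3rd, 5th, ...).
"bravado" → "bbbrrraaavvvaaadddooo" → "bbraavaadoo".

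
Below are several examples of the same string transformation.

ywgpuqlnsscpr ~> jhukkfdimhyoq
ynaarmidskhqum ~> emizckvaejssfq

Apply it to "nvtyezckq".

What's happening: reverse the string, then shift every letter 8 places backward in the alphabet (wrapping around).
On "nvtyezckq": the first step gives "qkczeytvn", and the second then gives "icurwqlnf".

icurwqlnf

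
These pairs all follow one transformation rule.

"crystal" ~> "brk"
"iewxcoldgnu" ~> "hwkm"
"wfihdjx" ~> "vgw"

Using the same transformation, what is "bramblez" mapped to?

ald

Each output is the input with this applied: shift every letter 1 place backward in the alphabet (wrapping around), then keep one character in every 3, starting at position 1 (positions 1st, 4th, 7th, ...).
Applying both steps to "bramblez": "aqzlakdy", then "ald".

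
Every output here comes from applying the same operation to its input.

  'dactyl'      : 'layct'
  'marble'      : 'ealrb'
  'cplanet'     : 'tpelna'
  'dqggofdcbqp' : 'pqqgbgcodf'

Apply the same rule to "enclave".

The transformation: take characters alternately from the front and the back (1st, last, 2nd, 2nd-last, ...), then delete the first character.
Applying both steps to "enclave": "eenvcal", then "envcal".

envcal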